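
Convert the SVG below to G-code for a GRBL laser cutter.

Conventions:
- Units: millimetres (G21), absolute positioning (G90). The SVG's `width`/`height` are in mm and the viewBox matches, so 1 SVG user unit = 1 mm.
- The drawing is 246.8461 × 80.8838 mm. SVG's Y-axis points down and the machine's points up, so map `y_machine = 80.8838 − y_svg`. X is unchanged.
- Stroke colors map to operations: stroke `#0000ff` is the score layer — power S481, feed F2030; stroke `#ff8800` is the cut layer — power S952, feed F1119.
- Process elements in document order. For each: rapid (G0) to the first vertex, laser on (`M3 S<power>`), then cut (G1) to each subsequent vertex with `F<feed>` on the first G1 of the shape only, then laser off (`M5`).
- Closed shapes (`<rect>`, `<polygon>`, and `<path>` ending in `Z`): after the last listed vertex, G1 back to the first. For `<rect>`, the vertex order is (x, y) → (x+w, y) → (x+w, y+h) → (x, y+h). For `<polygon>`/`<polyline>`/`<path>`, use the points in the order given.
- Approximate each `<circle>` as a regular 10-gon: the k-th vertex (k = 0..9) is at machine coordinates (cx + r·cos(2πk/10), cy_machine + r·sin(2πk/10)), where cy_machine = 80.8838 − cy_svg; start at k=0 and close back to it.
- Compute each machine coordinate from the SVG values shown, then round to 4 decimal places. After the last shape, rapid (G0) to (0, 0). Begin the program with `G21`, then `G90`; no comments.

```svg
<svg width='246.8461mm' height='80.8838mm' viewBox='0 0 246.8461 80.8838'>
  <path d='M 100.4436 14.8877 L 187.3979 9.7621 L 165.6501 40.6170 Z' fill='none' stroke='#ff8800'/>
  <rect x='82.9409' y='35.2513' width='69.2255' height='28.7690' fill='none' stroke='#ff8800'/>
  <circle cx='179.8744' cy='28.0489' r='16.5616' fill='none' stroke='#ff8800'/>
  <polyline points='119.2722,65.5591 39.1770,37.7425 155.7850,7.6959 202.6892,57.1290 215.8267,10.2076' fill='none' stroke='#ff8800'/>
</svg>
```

1 u = 1 mm; y_m = 80.8838 − y.

[1] `<path>` closed polygon, #ff8800→cut S952 F1119: (100.4436,65.9961) → (187.3979,71.1217) → (165.6501,40.2668) → (100.4436,65.9961) (closed)

[2] `<rect>` rectangle, #ff8800→cut S952 F1119: (82.9409,45.6325) → (152.1664,45.6325) → (152.1664,16.8635) → (82.9409,16.8635) → (82.9409,45.6325) (closed)

[3] `<circle>` circle, #ff8800→cut S952 F1119: (196.4360,52.8349) → (193.2730,62.5696) → (184.9922,68.5859) → (174.7566,68.5859) → (166.4758,62.5696) → (163.3128,52.8349) → (166.4758,43.1002) → (174.7566,37.0839) → (184.9922,37.0839) → (193.2730,43.1002) → (196.4360,52.8349) (closed)

[4] `<polyline>` open polyline, #ff8800→cut S952 F1119: (119.2722,15.3247) → (39.1770,43.1413) → (155.7850,73.1879) → (202.6892,23.7548) → (215.8267,70.6762)

G21
G90
G0 X100.4436 Y65.9961
M3 S952
G1 X187.3979 Y71.1217 F1119
G1 X165.6501 Y40.2668
G1 X100.4436 Y65.9961
M5
G0 X82.9409 Y45.6325
M3 S952
G1 X152.1664 Y45.6325 F1119
G1 X152.1664 Y16.8635
G1 X82.9409 Y16.8635
G1 X82.9409 Y45.6325
M5
G0 X196.4360 Y52.8349
M3 S952
G1 X193.2730 Y62.5696 F1119
G1 X184.9922 Y68.5859
G1 X174.7566 Y68.5859
G1 X166.4758 Y62.5696
G1 X163.3128 Y52.8349
G1 X166.4758 Y43.1002
G1 X174.7566 Y37.0839
G1 X184.9922 Y37.0839
G1 X193.2730 Y43.1002
G1 X196.4360 Y52.8349
M5
G0 X119.2722 Y15.3247
M3 S952
G1 X39.1770 Y43.1413 F1119
G1 X155.7850 Y73.1879
G1 X202.6892 Y23.7548
G1 X215.8267 Y70.6762
M5
G0 X0.0000 Y0.0000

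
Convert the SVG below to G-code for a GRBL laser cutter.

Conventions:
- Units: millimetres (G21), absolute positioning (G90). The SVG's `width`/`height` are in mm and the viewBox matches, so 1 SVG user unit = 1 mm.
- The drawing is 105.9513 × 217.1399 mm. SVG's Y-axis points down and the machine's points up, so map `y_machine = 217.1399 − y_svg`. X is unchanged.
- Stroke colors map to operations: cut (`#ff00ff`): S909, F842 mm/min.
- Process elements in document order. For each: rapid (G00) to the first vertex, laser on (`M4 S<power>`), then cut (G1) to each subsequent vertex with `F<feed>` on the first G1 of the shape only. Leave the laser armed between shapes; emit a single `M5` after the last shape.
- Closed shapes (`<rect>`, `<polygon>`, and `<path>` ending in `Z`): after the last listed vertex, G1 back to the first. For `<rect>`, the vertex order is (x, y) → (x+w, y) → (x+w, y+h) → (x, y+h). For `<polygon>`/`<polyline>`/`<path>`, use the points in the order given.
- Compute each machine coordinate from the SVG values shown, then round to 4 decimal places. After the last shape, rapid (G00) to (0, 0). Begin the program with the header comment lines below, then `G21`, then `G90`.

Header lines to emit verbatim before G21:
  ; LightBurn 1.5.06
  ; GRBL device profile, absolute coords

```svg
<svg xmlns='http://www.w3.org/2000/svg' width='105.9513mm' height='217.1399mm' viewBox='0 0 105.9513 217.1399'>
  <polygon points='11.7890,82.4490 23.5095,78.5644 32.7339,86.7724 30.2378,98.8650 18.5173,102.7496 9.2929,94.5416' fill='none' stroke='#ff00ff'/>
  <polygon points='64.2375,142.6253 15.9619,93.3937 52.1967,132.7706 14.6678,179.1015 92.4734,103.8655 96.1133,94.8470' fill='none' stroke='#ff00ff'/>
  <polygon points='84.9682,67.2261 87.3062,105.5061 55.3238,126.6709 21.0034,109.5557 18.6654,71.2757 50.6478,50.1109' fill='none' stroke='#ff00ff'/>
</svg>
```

1 u = 1 mm; y_m = 217.1399 − y.

[1] `<polygon>` regular polygon, #ff00ff→cut S909 F842: (11.7890,134.6909) → (23.5095,138.5755) → (32.7339,130.3675) → (30.2378,118.2749) → (18.5173,114.3903) → (9.2929,122.5983) → (11.7890,134.6909) (closed)

[2] `<polygon>` closed polygon, #ff00ff→cut S909 F842: (64.2375,74.5146) → (15.9619,123.7462) → (52.1967,84.3693) → (14.6678,38.0384) → (92.4734,113.2744) → (96.1133,122.2929) → (64.2375,74.5146) (closed)

[3] `<polygon>` regular polygon, #ff00ff→cut S909 F842: (84.9682,149.9138) → (87.3062,111.6338) → (55.3238,90.4690) → (21.0034,107.5842) → (18.6654,145.8642) → (50.6478,167.0290) → (84.9682,149.9138) (closed)

; LightBurn 1.5.06
; GRBL device profile, absolute coords
G21
G90
G00 X11.7890 Y134.6909
M4 S909
G1 X23.5095 Y138.5755 F842
G1 X32.7339 Y130.3675
G1 X30.2378 Y118.2749
G1 X18.5173 Y114.3903
G1 X9.2929 Y122.5983
G1 X11.7890 Y134.6909
G00 X64.2375 Y74.5146
M4 S909
G1 X15.9619 Y123.7462 F842
G1 X52.1967 Y84.3693
G1 X14.6678 Y38.0384
G1 X92.4734 Y113.2744
G1 X96.1133 Y122.2929
G1 X64.2375 Y74.5146
G00 X84.9682 Y149.9138
M4 S909
G1 X87.3062 Y111.6338 F842
G1 X55.3238 Y90.4690
G1 X21.0034 Y107.5842
G1 X18.6654 Y145.8642
G1 X50.6478 Y167.0290
G1 X84.9682 Y149.9138
M5
G00 X0.0000 Y0.0000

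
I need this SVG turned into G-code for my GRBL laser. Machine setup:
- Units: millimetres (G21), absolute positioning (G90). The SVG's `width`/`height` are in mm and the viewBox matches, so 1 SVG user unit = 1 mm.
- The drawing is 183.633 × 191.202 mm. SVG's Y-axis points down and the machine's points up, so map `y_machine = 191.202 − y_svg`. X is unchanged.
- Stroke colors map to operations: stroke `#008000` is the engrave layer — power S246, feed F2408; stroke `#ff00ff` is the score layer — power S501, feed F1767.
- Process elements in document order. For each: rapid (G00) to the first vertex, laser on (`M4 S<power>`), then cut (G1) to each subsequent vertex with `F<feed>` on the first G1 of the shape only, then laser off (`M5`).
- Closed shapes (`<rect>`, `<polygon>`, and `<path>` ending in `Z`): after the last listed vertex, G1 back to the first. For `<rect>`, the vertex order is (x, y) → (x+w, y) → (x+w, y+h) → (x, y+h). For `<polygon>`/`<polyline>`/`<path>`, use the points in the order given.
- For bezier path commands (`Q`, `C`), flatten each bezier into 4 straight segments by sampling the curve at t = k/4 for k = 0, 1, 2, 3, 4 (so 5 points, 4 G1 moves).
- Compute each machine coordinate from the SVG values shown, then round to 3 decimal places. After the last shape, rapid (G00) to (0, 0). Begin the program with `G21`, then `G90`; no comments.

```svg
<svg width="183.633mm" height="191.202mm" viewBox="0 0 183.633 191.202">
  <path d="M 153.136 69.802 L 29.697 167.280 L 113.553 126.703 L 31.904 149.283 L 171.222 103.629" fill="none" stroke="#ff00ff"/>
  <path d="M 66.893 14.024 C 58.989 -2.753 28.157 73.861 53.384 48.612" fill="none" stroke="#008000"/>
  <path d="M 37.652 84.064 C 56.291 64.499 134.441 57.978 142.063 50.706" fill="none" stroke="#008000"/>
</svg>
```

G21
G90
G00 X153.136 Y121.400
M4 S501
G1 X29.697 Y23.922 F1767
G1 X113.553 Y64.499
G1 X31.904 Y41.919
G1 X171.222 Y87.573
M5
G00 X66.893 Y177.178
M4 S246
G1 X57.900 Y175.301 F2408
G1 X47.714 Y156.707
G1 X43.741 Y139.702
G1 X53.384 Y142.590
M5
G00 X37.652 Y107.138
M4 S246
G1 X60.758 Y119.582 F2408
G1 X93.989 Y128.427
G1 X125.154 Y134.967
G1 X142.063 Y140.496
M5
G00 X0.000 Y0.000

Since the viewBox matches the mm dimensions, user units are millimetres directly. The only transform is the Y-flip y_m = 191.202 − y_svg.

Shape 1 is a open polyline drawn with `<path>`. Its stroke #ff00ff means score at S501, F1767. After flipping Y the toolpath is (153.136,121.400) → (29.697,23.922) → (113.553,64.499) → (31.904,41.919) → (171.222,87.573).

Shape 2 is a cubic bezier drawn with `<path>`. Its stroke #008000 means engrave at S246, F2408. After flipping Y the toolpath is (66.893,177.178) → (57.900,175.301) → (47.714,156.707) → (43.741,139.702) → (53.384,142.590).

Shape 3 is a cubic bezier drawn with `<path>`. Its stroke #008000 means engrave at S246, F2408. After flipping Y the toolpath is (37.652,107.138) → (60.758,119.582) → (93.989,128.427) → (125.154,134.967) → (142.063,140.496).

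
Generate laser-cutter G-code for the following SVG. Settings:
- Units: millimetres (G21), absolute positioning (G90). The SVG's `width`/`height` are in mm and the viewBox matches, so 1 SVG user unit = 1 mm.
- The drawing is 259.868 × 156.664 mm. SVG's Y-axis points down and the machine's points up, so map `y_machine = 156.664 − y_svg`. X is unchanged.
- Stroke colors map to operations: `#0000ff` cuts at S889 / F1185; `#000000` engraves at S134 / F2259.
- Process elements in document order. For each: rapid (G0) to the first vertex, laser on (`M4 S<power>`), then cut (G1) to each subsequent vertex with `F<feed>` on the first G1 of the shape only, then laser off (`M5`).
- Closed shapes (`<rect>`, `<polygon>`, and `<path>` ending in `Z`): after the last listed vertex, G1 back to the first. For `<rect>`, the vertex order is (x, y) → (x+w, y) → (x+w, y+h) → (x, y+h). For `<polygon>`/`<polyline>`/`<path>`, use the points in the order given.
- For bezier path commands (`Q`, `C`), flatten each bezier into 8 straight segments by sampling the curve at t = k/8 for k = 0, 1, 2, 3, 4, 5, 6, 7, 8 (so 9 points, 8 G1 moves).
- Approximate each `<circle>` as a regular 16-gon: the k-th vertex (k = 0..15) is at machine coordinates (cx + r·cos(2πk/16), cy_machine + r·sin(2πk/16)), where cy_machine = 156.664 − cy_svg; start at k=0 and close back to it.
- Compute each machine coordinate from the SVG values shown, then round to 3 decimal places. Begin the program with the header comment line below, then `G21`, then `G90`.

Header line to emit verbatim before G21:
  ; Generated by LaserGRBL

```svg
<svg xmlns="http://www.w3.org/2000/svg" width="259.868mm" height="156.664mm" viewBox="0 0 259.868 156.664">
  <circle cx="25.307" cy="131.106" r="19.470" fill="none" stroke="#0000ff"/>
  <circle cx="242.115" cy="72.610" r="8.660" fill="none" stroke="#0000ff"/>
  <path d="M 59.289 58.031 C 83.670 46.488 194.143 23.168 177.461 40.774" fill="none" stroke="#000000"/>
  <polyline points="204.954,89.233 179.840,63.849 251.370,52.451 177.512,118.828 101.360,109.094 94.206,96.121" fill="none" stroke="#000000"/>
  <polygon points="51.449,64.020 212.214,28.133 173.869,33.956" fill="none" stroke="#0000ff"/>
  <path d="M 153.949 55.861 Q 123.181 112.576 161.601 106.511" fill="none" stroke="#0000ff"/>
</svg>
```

viewBox `0 0 259.868 156.664` with mm width/height → 1 unit = 1 mm. Flip: y_m = 156.664 − y_svg.

**Shape 1** — `<circle>` circle, stroke `#0000ff` → cut (S889, F1185). Machine vertices: (44.777,25.558) → (43.295,33.009) → (39.074,39.325) → (32.758,43.546) → (25.307,45.028) → (17.856,43.546) → (11.540,39.325) → (7.319,33.009) → (5.837,25.558) → (7.319,18.107) → (11.540,11.791) → (17.856,7.570) → (25.307,6.088) → (32.758,7.570) → (39.074,11.791) → (43.295,18.107) → (44.777,25.558). Closed: final G1 returns to the first vertex.

**Shape 2** — `<circle>` circle, stroke `#0000ff` → cut (S889, F1185). Machine vertices: (250.775,84.054) → (250.116,87.368) → (248.239,90.178) → (245.429,92.055) → (242.115,92.714) → (238.801,92.055) → (235.991,90.178) → (234.114,87.368) → (233.455,84.054) → (234.114,80.740) → (235.991,77.930) → (238.801,76.053) → (242.115,75.394) → (245.429,76.053) → (248.239,77.930) → (250.116,80.740) → (250.775,84.054). Closed: final G1 returns to the first vertex.

**Shape 3** — `<path>` cubic bezier, stroke `#000000` → engrave (S134, F2259). Control points (SVG): P0=(59.289,58.031), P1=(83.670,46.488), P2=(194.143,23.168), P3=(177.461,40.774); sampled at t=k/8. Machine vertices: (59.289,98.633) → (72.051,103.411) → (90.385,108.675) → (111.792,113.808) → (133.774,118.192) → (153.830,121.210) → (169.463,122.244) → (178.173,120.677) → (177.461,115.890). Open path.

**Shape 4** — `<polyline>` open polyline, stroke `#000000` → engrave (S134, F2259). Machine vertices: (204.954,67.431) → (179.840,92.815) → (251.370,104.213) → (177.512,37.836) → (101.360,47.570) → (94.206,60.543). Open path.

**Shape 5** — `<polygon>` closed polygon, stroke `#0000ff` → cut (S889, F1185). Machine vertices: (51.449,92.644) → (212.214,128.531) → (173.869,122.708) → (51.449,92.644). Closed: final G1 returns to the first vertex.

**Shape 6** — `<path>` quadratic bezier, stroke `#0000ff` → cut (S889, F1185). Control points (SVG): P0=(153.949,55.861), P1=(123.181,112.576), P2=(161.601,106.511); sampled at t=k/8. Machine vertices: (153.949,100.803) → (147.338,87.605) → (142.889,76.369) → (140.603,67.095) → (140.478,59.783) → (142.516,54.433) → (146.715,51.044) → (153.077,49.618) → (161.601,50.153). Open path.

; Generated by LaserGRBL
G21
G90
G0 X44.777 Y25.558
M4 S889
G1 X43.295 Y33.009 F1185
G1 X39.074 Y39.325
G1 X32.758 Y43.546
G1 X25.307 Y45.028
G1 X17.856 Y43.546
G1 X11.540 Y39.325
G1 X7.319 Y33.009
G1 X5.837 Y25.558
G1 X7.319 Y18.107
G1 X11.540 Y11.791
G1 X17.856 Y7.570
G1 X25.307 Y6.088
G1 X32.758 Y7.570
G1 X39.074 Y11.791
G1 X43.295 Y18.107
G1 X44.777 Y25.558
M5
G0 X250.775 Y84.054
M4 S889
G1 X250.116 Y87.368 F1185
G1 X248.239 Y90.178
G1 X245.429 Y92.055
G1 X242.115 Y92.714
G1 X238.801 Y92.055
G1 X235.991 Y90.178
G1 X234.114 Y87.368
G1 X233.455 Y84.054
G1 X234.114 Y80.740
G1 X235.991 Y77.930
G1 X238.801 Y76.053
G1 X242.115 Y75.394
G1 X245.429 Y76.053
G1 X248.239 Y77.930
G1 X250.116 Y80.740
G1 X250.775 Y84.054
M5
G0 X59.289 Y98.633
M4 S134
G1 X72.051 Y103.411 F2259
G1 X90.385 Y108.675
G1 X111.792 Y113.808
G1 X133.774 Y118.192
G1 X153.830 Y121.210
G1 X169.463 Y122.244
G1 X178.173 Y120.677
G1 X177.461 Y115.890
M5
G0 X204.954 Y67.431
M4 S134
G1 X179.840 Y92.815 F2259
G1 X251.370 Y104.213
G1 X177.512 Y37.836
G1 X101.360 Y47.570
G1 X94.206 Y60.543
M5
G0 X51.449 Y92.644
M4 S889
G1 X212.214 Y128.531 F1185
G1 X173.869 Y122.708
G1 X51.449 Y92.644
M5
G0 X153.949 Y100.803
M4 S889
G1 X147.338 Y87.605 F1185
G1 X142.889 Y76.369
G1 X140.603 Y67.095
G1 X140.478 Y59.783
G1 X142.516 Y54.433
G1 X146.715 Y51.044
G1 X153.077 Y49.618
G1 X161.601 Y50.153
M5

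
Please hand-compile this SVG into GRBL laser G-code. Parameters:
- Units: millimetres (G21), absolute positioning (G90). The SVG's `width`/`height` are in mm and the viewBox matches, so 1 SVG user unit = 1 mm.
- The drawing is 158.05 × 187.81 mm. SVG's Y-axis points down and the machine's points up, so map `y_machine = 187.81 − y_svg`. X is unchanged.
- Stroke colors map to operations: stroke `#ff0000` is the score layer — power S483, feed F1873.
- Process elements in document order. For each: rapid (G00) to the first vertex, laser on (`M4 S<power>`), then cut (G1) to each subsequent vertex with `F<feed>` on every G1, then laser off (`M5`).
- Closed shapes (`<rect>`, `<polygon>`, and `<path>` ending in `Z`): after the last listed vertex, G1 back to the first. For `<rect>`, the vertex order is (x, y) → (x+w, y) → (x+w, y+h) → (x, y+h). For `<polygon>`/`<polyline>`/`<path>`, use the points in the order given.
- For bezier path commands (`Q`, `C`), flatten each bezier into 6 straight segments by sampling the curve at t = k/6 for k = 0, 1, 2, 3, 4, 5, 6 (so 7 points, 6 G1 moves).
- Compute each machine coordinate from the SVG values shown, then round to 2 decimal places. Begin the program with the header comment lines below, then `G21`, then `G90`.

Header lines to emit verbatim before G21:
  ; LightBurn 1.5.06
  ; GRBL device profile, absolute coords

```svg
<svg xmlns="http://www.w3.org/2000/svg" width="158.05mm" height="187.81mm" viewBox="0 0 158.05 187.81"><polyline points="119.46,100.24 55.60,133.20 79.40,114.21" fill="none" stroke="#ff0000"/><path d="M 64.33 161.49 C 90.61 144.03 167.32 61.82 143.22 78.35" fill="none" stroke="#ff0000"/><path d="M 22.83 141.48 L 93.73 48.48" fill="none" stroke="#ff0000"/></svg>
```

viewBox `0 0 158.05 187.81` with mm width/height → 1 unit = 1 mm. Flip: y_m = 187.81 − y_svg.

**Shape 1** — `<polyline>` open polyline, stroke `#ff0000` → score (S483, F1873). Machine vertices: (119.46,87.57) → (55.60,54.61) → (79.40,73.60). Open path.

**Shape 2** — `<path>` cubic bezier, stroke `#ff0000` → score (S483, F1873). Control points (SVG): P0=(64.33,161.49), P1=(90.61,144.03), P2=(167.32,61.82), P3=(143.22,78.35); sampled at t=k/6. Machine vertices: (64.33,26.32) → (80.97,39.69) → (101.82,59.31) → (122.67,80.64) → (139.32,99.13) → (147.57,110.25) → (143.22,109.46). Open path.

**Shape 3** — `<path>` line segment, stroke `#ff0000` → score (S483, F1873). Machine vertices: (22.83,46.33) → (93.73,139.33). Open path.

; LightBurn 1.5.06
; GRBL device profile, absolute coords
G21
G90
G00 X119.46 Y87.57
M4 S483
G1 X55.60 Y54.61 F1873
G1 X79.40 Y73.60 F1873
M5
G00 X64.33 Y26.32
M4 S483
G1 X80.97 Y39.69 F1873
G1 X101.82 Y59.31 F1873
G1 X122.67 Y80.64 F1873
G1 X139.32 Y99.13 F1873
G1 X147.57 Y110.25 F1873
G1 X143.22 Y109.46 F1873
M5
G00 X22.83 Y46.33
M4 S483
G1 X93.73 Y139.33 F1873
M5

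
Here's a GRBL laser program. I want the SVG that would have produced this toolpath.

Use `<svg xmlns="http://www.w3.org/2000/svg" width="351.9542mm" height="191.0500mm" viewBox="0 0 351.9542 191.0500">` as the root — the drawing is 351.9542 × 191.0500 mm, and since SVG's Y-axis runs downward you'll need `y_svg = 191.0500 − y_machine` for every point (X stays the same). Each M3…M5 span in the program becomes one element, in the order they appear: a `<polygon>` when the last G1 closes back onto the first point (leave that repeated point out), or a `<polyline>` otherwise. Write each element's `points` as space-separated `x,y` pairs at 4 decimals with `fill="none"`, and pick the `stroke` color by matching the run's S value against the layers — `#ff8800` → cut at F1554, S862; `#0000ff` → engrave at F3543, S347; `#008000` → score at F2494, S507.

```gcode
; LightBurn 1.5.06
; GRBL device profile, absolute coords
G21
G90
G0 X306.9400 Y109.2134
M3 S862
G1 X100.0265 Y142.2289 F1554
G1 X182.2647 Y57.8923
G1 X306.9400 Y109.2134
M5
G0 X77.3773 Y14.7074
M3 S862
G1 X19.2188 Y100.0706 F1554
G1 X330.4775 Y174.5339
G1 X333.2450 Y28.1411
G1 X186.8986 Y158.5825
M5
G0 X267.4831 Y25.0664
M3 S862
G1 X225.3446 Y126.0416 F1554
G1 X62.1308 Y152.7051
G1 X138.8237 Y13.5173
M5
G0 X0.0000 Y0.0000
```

y_svg = 191.0500 − y_m. Every run uses S862, so all elements get stroke `#ff8800` (cut).

[1] closed run; points: 306.9400,81.8366 100.0265,48.8211 182.2647,133.1577

[2] open run; points: 77.3773,176.3426 19.2188,90.9794 330.4775,16.5161 333.2450,162.9089 186.8986,32.4675

[3] open run; points: 267.4831,165.9836 225.3446,65.0084 62.1308,38.3449 138.8237,177.5327

<svg xmlns="http://www.w3.org/2000/svg" width="351.9542mm" height="191.0500mm" viewBox="0 0 351.9542 191.0500">
  <polygon points="306.9400,81.8366 100.0265,48.8211 182.2647,133.1577" fill="none" stroke="#ff8800"/>
  <polyline points="77.3773,176.3426 19.2188,90.9794 330.4775,16.5161 333.2450,162.9089 186.8986,32.4675" fill="none" stroke="#ff8800"/>
  <polyline points="267.4831,165.9836 225.3446,65.0084 62.1308,38.3449 138.8237,177.5327" fill="none" stroke="#ff8800"/>
</svg>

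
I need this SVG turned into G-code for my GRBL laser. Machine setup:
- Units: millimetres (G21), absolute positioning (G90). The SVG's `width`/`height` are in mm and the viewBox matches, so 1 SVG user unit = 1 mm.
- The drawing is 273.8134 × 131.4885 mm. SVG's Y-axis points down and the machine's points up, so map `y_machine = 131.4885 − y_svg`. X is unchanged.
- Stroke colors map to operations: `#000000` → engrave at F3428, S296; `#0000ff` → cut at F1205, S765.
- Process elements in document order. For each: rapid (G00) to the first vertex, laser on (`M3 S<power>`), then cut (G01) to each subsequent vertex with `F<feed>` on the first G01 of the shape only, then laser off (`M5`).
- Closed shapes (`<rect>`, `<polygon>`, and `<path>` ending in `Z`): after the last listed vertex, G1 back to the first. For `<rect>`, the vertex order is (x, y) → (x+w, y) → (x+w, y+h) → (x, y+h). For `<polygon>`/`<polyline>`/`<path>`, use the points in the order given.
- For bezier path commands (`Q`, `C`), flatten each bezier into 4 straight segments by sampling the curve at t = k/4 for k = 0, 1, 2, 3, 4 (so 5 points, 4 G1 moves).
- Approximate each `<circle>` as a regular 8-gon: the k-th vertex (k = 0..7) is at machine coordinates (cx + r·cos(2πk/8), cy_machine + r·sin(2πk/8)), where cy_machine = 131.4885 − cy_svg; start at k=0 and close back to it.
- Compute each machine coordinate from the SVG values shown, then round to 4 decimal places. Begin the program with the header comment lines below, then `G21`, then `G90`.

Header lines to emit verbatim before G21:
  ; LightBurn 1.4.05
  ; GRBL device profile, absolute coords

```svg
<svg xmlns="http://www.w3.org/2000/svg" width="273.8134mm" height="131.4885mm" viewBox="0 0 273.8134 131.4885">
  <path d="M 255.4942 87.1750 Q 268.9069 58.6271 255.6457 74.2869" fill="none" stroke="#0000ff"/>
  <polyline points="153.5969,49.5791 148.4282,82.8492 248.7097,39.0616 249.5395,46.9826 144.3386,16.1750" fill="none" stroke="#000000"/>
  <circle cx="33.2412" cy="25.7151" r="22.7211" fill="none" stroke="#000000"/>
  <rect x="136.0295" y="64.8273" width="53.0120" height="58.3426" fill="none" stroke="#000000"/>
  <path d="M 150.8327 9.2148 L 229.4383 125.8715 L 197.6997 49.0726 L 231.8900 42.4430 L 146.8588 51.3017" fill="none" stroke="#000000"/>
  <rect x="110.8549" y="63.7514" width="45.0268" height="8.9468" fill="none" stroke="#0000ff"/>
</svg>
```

; LightBurn 1.4.05
; GRBL device profile, absolute coords
G21
G90
G00 X255.4942 Y44.3135
M3 S765
G01 X260.5334 Y55.8245 F1205
G01 X262.2384 Y61.8095
G01 X260.6092 Y62.2685
G01 X255.6457 Y57.2016
M5
G00 X153.5969 Y81.9094
M3 S296
G01 X148.4282 Y48.6393 F3428
G01 X248.7097 Y92.4269
G01 X249.5395 Y84.5059
G01 X144.3386 Y115.3135
M5
G00 X55.9623 Y105.7734
M3 S296
G01 X49.3074 Y121.8396 F3428
G01 X33.2412 Y128.4945
G01 X17.1750 Y121.8396
G01 X10.5201 Y105.7734
G01 X17.1750 Y89.7072
G01 X33.2412 Y83.0523
G01 X49.3074 Y89.7072
G01 X55.9623 Y105.7734
M5
G00 X136.0295 Y66.6612
M3 S296
G01 X189.0415 Y66.6612 F3428
G01 X189.0415 Y8.3186
G01 X136.0295 Y8.3186
G01 X136.0295 Y66.6612
M5
G00 X150.8327 Y122.2737
M3 S296
G01 X229.4383 Y5.6170 F3428
G01 X197.6997 Y82.4159
G01 X231.8900 Y89.0455
G01 X146.8588 Y80.1868
M5
G00 X110.8549 Y67.7371
M3 S765
G01 X155.8817 Y67.7371 F1205
G01 X155.8817 Y58.7903
G01 X110.8549 Y58.7903
G01 X110.8549 Y67.7371
M5

viewBox `0 0 273.8134 131.4885` with mm width/height → 1 unit = 1 mm. Flip: y_m = 131.4885 − y_svg.

**Shape 1** — `<path>` quadratic bezier, stroke `#0000ff` → cut (S765, F1205). Control points (SVG): P0=(255.4942,87.1750), P1=(268.9069,58.6271), P2=(255.6457,74.2869); sampled at t=k/4. Machine vertices: (255.4942,44.3135) → (260.5334,55.8245) → (262.2384,61.8095) → (260.6092,62.2685) → (255.6457,57.2016). Open path.

**Shape 2** — `<polyline>` open polyline, stroke `#000000` → engrave (S296, F3428). Machine vertices: (153.5969,81.9094) → (148.4282,48.6393) → (248.7097,92.4269) → (249.5395,84.5059) → (144.3386,115.3135). Open path.

**Shape 3** — `<circle>` circle, stroke `#000000` → engrave (S296, F3428). Machine vertices: (55.9623,105.7734) → (49.3074,121.8396) → (33.2412,128.4945) → (17.1750,121.8396) → (10.5201,105.7734) → (17.1750,89.7072) → (33.2412,83.0523) → (49.3074,89.7072) → (55.9623,105.7734). Closed: final G1 returns to the first vertex.

**Shape 4** — `<rect>` rectangle, stroke `#000000` → engrave (S296, F3428). Machine vertices: (136.0295,66.6612) → (189.0415,66.6612) → (189.0415,8.3186) → (136.0295,8.3186) → (136.0295,66.6612). Closed: final G1 returns to the first vertex.

**Shape 5** — `<path>` open polyline, stroke `#000000` → engrave (S296, F3428). Machine vertices: (150.8327,122.2737) → (229.4383,5.6170) → (197.6997,82.4159) → (231.8900,89.0455) → (146.8588,80.1868). Open path.

**Shape 6** — `<rect>` rectangle, stroke `#0000ff` → cut (S765, F1205). Machine vertices: (110.8549,67.7371) → (155.8817,67.7371) → (155.8817,58.7903) → (110.8549,58.7903) → (110.8549,67.7371). Closed: final G1 returns to the first vertex.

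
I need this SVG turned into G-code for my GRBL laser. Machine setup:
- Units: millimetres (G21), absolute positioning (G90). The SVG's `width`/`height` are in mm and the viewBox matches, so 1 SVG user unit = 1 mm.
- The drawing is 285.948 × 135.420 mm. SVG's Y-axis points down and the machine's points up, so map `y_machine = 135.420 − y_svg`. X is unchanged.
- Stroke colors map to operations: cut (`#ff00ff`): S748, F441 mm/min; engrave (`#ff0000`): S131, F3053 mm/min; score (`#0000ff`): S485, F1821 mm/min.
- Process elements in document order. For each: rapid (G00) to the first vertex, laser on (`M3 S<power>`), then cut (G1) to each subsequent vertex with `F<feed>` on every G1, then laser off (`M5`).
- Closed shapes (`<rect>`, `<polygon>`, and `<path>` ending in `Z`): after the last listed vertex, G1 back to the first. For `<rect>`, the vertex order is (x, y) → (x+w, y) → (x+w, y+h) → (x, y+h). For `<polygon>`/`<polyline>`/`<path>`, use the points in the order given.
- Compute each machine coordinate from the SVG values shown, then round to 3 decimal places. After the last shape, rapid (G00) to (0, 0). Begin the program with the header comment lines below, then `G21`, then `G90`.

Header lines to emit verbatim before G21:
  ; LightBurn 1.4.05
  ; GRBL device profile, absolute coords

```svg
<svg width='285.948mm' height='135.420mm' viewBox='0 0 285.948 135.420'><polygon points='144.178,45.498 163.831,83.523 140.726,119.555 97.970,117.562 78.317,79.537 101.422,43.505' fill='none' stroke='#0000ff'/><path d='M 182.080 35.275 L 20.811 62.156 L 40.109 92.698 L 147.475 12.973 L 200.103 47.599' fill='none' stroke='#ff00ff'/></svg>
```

; LightBurn 1.4.05
; GRBL device profile, absolute coords
G21
G90
G00 X144.178 Y89.922
M3 S485
G1 X163.831 Y51.897 F1821
G1 X140.726 Y15.865 F1821
G1 X97.970 Y17.858 F1821
G1 X78.317 Y55.883 F1821
G1 X101.422 Y91.915 F1821
G1 X144.178 Y89.922 F1821
M5
G00 X182.080 Y100.145
M3 S748
G1 X20.811 Y73.264 F441
G1 X40.109 Y42.722 F441
G1 X147.475 Y122.447 F441
G1 X200.103 Y87.821 F441
M5
G00 X0.000 Y0.000

viewBox `0 0 285.948 135.420` with mm width/height → 1 unit = 1 mm. Flip: y_m = 135.420 − y_svg.

**Shape 1** — `<polygon>` regular polygon, stroke `#0000ff` → score (S485, F1821). Machine vertices: (144.178,89.922) → (163.831,51.897) → (140.726,15.865) → (97.970,17.858) → (78.317,55.883) → (101.422,91.915) → (144.178,89.922). Closed: final G1 returns to the first vertex.

**Shape 2** — `<path>` open polyline, stroke `#ff00ff` → cut (S748, F441). Machine vertices: (182.080,100.145) → (20.811,73.264) → (40.109,42.722) → (147.475,122.447) → (200.103,87.821). Open path.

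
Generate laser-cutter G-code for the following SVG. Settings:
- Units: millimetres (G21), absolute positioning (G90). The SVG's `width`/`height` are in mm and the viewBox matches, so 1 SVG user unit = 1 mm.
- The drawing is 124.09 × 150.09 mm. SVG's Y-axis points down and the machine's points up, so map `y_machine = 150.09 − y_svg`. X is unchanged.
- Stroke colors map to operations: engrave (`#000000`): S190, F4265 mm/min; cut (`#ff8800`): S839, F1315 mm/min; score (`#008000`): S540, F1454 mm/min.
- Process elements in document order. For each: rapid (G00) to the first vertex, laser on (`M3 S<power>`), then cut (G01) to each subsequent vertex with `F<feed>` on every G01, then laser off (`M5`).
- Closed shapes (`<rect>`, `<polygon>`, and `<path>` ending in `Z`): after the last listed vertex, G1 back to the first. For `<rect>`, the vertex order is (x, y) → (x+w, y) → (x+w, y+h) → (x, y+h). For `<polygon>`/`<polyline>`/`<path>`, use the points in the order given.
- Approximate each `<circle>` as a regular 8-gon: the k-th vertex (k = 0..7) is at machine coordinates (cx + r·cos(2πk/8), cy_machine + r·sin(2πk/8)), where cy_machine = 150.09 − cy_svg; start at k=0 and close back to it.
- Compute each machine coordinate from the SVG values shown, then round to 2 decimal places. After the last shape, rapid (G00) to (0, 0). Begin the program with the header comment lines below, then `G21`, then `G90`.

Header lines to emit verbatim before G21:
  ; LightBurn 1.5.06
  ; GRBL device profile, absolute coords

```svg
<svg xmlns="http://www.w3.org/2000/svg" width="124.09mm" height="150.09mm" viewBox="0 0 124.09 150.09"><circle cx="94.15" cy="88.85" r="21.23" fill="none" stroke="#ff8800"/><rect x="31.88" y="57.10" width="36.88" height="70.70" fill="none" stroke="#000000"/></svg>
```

1 u = 1 mm; y_m = 150.09 − y.

[1] `<circle>` circle, #ff8800→cut S839 F1315: (115.38,61.24) → (109.16,76.25) → (94.15,82.47) → (79.14,76.25) → (72.92,61.24) → (79.14,46.23) → (94.15,40.01) → (109.16,46.23) → (115.38,61.24) (closed)

[2] `<rect>` rectangle, #000000→engrave S190 F4265: (31.88,92.99) → (68.76,92.99) → (68.76,22.29) → (31.88,22.29) → (31.88,92.99) (closed)

; LightBurn 1.5.06
; GRBL device profile, absolute coords
G21
G90
G00 X115.38 Y61.24
M3 S839
G01 X109.16 Y76.25 F1315
G01 X94.15 Y82.47 F1315
G01 X79.14 Y76.25 F1315
G01 X72.92 Y61.24 F1315
G01 X79.14 Y46.23 F1315
G01 X94.15 Y40.01 F1315
G01 X109.16 Y46.23 F1315
G01 X115.38 Y61.24 F1315
M5
G00 X31.88 Y92.99
M3 S190
G01 X68.76 Y92.99 F4265
G01 X68.76 Y22.29 F4265
G01 X31.88 Y22.29 F4265
G01 X31.88 Y92.99 F4265
M5
G00 X0.00 Y0.00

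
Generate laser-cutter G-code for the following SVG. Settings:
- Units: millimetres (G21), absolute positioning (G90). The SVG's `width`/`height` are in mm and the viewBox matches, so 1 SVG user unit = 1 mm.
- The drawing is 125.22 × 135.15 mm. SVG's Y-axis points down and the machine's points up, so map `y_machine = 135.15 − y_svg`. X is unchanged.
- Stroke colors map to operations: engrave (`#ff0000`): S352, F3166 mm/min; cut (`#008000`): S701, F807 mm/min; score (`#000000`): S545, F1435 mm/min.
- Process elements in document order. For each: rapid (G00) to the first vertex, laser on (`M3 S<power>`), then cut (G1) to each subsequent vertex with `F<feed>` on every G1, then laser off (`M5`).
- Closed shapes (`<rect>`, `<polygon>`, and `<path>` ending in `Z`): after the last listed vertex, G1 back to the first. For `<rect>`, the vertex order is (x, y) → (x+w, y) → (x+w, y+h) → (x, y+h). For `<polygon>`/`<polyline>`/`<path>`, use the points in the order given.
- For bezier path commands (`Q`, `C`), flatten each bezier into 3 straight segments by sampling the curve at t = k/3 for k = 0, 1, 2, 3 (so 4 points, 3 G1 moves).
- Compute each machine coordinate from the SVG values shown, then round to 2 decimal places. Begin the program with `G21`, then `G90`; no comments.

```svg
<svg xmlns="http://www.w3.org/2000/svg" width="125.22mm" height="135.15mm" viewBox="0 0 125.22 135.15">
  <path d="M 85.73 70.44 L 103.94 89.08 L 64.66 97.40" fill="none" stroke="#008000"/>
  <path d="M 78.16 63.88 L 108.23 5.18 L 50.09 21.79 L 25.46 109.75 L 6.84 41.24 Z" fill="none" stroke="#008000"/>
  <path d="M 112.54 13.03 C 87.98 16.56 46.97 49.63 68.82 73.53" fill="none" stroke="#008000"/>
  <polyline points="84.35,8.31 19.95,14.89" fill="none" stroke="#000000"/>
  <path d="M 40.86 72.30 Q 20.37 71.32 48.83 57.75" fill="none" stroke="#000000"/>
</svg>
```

Since the viewBox matches the mm dimensions, user units are millimetres directly. The only transform is the Y-flip y_m = 135.15 − y_svg.

Shape 1 is a open polyline drawn with `<path>`. Its stroke #008000 means cut at S701, F807. After flipping Y the toolpath is (85.73,64.71) → (103.94,46.07) → (64.66,37.75).

Shape 2 is a closed polygon drawn with `<path>`. Its stroke #008000 means cut at S701, F807. After flipping Y the toolpath is (78.16,71.27) → (108.23,129.97) → (50.09,113.36) → (25.46,25.40) → (6.84,93.91) → (78.16,71.27), returning to the start.

Shape 3 is a cubic bezier drawn with `<path>`. Its stroke #008000 means cut at S701, F807. After flipping Y the toolpath is (112.54,122.12) → (85.43,110.18) → (64.99,87.14) → (68.82,61.62).

Shape 4 is a line segment drawn with `<polyline>`. Its stroke #000000 means score at S545, F1435. After flipping Y the toolpath is (84.35,126.84) → (19.95,120.26).

Shape 5 is a quadratic bezier drawn with `<path>`. Its stroke #000000 means score at S545, F1435. After flipping Y the toolpath is (40.86,62.85) → (32.64,64.90) → (35.30,69.75) → (48.83,77.40).

G21
G90
G00 X85.73 Y64.71
M3 S701
G1 X103.94 Y46.07 F807
G1 X64.66 Y37.75 F807
M5
G00 X78.16 Y71.27
M3 S701
G1 X108.23 Y129.97 F807
G1 X50.09 Y113.36 F807
G1 X25.46 Y25.40 F807
G1 X6.84 Y93.91 F807
G1 X78.16 Y71.27 F807
M5
G00 X112.54 Y122.12
M3 S701
G1 X85.43 Y110.18 F807
G1 X64.99 Y87.14 F807
G1 X68.82 Y61.62 F807
M5
G00 X84.35 Y126.84
M3 S545
G1 X19.95 Y120.26 F1435
M5
G00 X40.86 Y62.85
M3 S545
G1 X32.64 Y64.90 F1435
G1 X35.30 Y69.75 F1435
G1 X48.83 Y77.40 F1435
M5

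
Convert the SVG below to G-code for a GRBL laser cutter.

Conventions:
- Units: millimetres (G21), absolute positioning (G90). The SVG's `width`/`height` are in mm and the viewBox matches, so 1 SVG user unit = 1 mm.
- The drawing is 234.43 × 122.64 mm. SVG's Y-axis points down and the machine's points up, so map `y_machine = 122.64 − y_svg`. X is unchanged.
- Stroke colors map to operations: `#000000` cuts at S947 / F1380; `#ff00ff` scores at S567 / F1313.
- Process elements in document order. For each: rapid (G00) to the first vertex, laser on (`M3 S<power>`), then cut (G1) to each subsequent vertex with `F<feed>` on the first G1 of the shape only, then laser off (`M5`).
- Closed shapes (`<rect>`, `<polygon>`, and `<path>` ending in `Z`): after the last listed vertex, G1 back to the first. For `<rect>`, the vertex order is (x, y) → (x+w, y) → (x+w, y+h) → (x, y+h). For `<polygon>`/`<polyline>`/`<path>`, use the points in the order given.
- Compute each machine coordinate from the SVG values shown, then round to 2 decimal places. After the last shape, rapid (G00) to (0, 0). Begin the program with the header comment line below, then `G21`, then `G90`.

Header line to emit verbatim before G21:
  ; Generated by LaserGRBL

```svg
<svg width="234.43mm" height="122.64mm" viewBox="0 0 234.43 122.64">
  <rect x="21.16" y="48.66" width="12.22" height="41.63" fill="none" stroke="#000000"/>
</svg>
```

; Generated by LaserGRBL
G21
G90
G00 X21.16 Y73.98
M3 S947
G1 X33.38 Y73.98 F1380
G1 X33.38 Y32.35
G1 X21.16 Y32.35
G1 X21.16 Y73.98
M5
G00 X0.00 Y0.00

Since the viewBox matches the mm dimensions, user units are millimetres directly. The only transform is the Y-flip y_m = 122.64 − y_svg.

Shape 1 is a rectangle drawn with `<rect>`. Its stroke #000000 means cut at S947, F1380. After flipping Y the toolpath is (21.16,73.98) → (33.38,73.98) → (33.38,32.35) → (21.16,32.35) → (21.16,73.98), returning to the start.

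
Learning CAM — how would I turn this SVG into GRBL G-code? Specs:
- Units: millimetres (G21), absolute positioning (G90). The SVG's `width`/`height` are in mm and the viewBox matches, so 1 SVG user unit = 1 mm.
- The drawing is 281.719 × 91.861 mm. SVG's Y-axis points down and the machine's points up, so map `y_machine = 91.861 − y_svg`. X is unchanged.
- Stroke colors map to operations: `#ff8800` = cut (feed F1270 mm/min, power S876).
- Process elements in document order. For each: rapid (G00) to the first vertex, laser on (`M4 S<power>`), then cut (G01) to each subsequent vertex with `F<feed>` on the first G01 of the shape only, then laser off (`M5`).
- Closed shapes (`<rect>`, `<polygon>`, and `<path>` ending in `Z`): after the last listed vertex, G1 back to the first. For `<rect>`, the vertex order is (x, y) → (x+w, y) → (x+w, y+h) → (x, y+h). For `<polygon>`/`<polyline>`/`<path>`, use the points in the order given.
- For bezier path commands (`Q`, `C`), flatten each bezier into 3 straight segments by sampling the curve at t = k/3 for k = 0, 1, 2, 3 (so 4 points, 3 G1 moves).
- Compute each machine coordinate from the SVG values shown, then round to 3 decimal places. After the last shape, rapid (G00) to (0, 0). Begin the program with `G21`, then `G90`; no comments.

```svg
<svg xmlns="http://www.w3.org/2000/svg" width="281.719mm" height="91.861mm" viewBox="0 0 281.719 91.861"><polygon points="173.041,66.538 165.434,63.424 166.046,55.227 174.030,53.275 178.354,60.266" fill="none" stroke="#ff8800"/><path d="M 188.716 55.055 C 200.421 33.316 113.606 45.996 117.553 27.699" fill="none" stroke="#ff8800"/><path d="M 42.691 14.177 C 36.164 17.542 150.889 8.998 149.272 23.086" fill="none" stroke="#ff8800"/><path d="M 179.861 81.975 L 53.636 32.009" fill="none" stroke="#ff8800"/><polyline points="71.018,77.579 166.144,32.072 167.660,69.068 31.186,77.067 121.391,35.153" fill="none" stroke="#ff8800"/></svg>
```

1 u = 1 mm; y_m = 91.861 − y.

[1] `<polygon>` regular polygon, #ff8800→cut S876 F1270: (173.041,25.323) → (165.434,28.437) → (166.046,36.634) → (174.030,38.586) → (178.354,31.595) → (173.041,25.323) (closed)

[2] `<path>` cubic bezier, #ff8800→cut S876 F1270: (188.716,36.806) → (174.591,49.494) → (136.850,53.769) → (117.553,64.162)

[3] `<path>` cubic bezier, #ff8800→cut S876 F1270: (42.691,77.684) → (67.782,77.009) → (120.908,76.598) → (149.272,68.775)

[4] `<path>` line segment, #ff8800→cut S876 F1270: (179.861,9.886) → (53.636,59.852)

[5] `<polyline>` open polyline, #ff8800→cut S876 F1270: (71.018,14.282) → (166.144,59.789) → (167.660,22.793) → (31.186,14.794) → (121.391,56.708)

G21
G90
G00 X173.041 Y25.323
M4 S876
G01 X165.434 Y28.437 F1270
G01 X166.046 Y36.634
G01 X174.030 Y38.586
G01 X178.354 Y31.595
G01 X173.041 Y25.323
M5
G00 X188.716 Y36.806
M4 S876
G01 X174.591 Y49.494 F1270
G01 X136.850 Y53.769
G01 X117.553 Y64.162
M5
G00 X42.691 Y77.684
M4 S876
G01 X67.782 Y77.009 F1270
G01 X120.908 Y76.598
G01 X149.272 Y68.775
M5
G00 X179.861 Y9.886
M4 S876
G01 X53.636 Y59.852 F1270
M5
G00 X71.018 Y14.282
M4 S876
G01 X166.144 Y59.789 F1270
G01 X167.660 Y22.793
G01 X31.186 Y14.794
G01 X121.391 Y56.708
M5
G00 X0.000 Y0.000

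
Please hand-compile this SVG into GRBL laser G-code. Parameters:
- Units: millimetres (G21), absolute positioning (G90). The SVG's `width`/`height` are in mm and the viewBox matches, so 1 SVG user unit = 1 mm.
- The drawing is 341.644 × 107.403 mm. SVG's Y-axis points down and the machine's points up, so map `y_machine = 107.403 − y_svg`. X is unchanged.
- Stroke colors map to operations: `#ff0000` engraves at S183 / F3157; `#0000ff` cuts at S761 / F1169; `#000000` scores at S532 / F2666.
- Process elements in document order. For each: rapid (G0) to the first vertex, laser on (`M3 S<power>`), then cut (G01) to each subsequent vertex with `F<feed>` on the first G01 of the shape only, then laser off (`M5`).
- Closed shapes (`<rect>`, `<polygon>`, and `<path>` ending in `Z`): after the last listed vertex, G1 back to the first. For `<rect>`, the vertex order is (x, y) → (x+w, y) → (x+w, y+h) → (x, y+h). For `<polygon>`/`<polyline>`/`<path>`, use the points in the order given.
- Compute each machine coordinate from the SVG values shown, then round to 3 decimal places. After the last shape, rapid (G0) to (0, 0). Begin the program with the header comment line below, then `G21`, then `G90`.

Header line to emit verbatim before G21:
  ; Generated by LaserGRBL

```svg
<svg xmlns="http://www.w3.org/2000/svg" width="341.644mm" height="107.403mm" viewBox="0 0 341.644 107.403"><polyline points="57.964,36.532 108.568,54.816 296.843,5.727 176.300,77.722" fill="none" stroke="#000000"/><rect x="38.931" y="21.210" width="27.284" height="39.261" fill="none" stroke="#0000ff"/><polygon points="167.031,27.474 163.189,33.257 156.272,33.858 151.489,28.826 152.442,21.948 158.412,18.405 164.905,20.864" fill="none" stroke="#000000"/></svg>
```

Since the viewBox matches the mm dimensions, user units are millimetres directly. The only transform is the Y-flip y_m = 107.403 − y_svg.

Shape 1 is a open polyline drawn with `<polyline>`. Its stroke #000000 means score at S532, F2666. After flipping Y the toolpath is (57.964,70.871) → (108.568,52.587) → (296.843,101.676) → (176.300,29.681).

Shape 2 is a rectangle drawn with `<rect>`. Its stroke #0000ff means cut at S761, F1169. After flipping Y the toolpath is (38.931,86.193) → (66.215,86.193) → (66.215,46.932) → (38.931,46.932) → (38.931,86.193), returning to the start.

Shape 3 is a regular polygon drawn with `<polygon>`. Its stroke #000000 means score at S532, F2666. After flipping Y the toolpath is (167.031,79.929) → (163.189,74.146) → (156.272,73.545) → (151.489,78.577) → (152.442,85.455) → (158.412,88.998) → (164.905,86.539) → (167.031,79.929), returning to the start.

; Generated by LaserGRBL
G21
G90
G0 X57.964 Y70.871
M3 S532
G01 X108.568 Y52.587 F2666
G01 X296.843 Y101.676
G01 X176.300 Y29.681
M5
G0 X38.931 Y86.193
M3 S761
G01 X66.215 Y86.193 F1169
G01 X66.215 Y46.932
G01 X38.931 Y46.932
G01 X38.931 Y86.193
M5
G0 X167.031 Y79.929
M3 S532
G01 X163.189 Y74.146 F2666
G01 X156.272 Y73.545
G01 X151.489 Y78.577
G01 X152.442 Y85.455
G01 X158.412 Y88.998
G01 X164.905 Y86.539
G01 X167.031 Y79.929
M5
G0 X0.000 Y0.000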